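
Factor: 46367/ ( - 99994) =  - 2^ ( - 1)*17^(-2 )* 173^( - 1) *199^1*233^1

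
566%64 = 54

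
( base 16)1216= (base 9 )6314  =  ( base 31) 4pb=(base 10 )4630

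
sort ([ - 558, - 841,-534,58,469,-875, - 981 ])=[-981,-875, - 841, - 558,-534,58,469 ]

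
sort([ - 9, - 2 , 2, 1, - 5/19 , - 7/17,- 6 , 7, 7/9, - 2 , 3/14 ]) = [ - 9 , - 6, - 2, - 2, - 7/17, - 5/19,3/14, 7/9,1, 2,7]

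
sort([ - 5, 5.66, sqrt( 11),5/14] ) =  [- 5, 5/14,sqrt(11),5.66] 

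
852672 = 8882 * 96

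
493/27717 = 493/27717=0.02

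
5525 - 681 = 4844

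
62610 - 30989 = 31621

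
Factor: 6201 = 3^2 * 13^1*53^1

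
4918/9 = 546 + 4/9  =  546.44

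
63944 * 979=62601176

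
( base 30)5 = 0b101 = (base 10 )5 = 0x5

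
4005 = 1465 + 2540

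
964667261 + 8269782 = 972937043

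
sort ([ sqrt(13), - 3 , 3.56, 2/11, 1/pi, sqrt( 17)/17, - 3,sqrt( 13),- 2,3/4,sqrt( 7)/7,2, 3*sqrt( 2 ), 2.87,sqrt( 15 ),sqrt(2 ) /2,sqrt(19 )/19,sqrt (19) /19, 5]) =[ - 3, - 3, - 2,2/11, sqrt( 19)/19, sqrt(19)/19, sqrt( 17)/17, 1/pi,sqrt ( 7 ) /7,sqrt (2)/2,  3/4,2, 2.87, 3.56, sqrt(  13 ) , sqrt( 13),sqrt( 15), 3*sqrt( 2)  ,  5] 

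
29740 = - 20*(-1487)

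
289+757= 1046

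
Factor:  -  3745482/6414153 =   -  2^1*13^1 * 19^ ( - 1) * 31^1*131^( - 1) * 859^ ( - 1 ) * 1549^1 =- 1248494/2138051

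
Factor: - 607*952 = - 577864 = - 2^3*7^1 * 17^1 *607^1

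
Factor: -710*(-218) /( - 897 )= - 2^2  *  3^( - 1)* 5^1*13^(  -  1)*23^( - 1 )* 71^1*109^1 = -154780/897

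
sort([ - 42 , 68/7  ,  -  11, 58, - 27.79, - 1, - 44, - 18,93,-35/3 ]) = [ -44, - 42,- 27.79, - 18, - 35/3 ,  -  11, - 1,  68/7,58, 93]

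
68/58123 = 4/3419 = 0.00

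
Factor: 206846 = 2^1 * 103423^1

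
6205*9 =55845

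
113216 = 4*28304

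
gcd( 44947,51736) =1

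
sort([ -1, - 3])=[ - 3,- 1 ] 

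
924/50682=154/8447 = 0.02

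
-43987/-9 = 43987/9 = 4887.44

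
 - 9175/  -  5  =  1835/1 = 1835.00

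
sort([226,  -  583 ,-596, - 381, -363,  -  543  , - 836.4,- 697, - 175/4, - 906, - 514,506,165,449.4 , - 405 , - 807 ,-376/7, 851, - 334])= [ - 906, - 836.4, - 807,-697 , - 596, - 583, - 543, - 514, - 405 , - 381, - 363 , - 334, - 376/7, - 175/4,165,226,449.4, 506,851 ]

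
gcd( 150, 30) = 30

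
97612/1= 97612 =97612.00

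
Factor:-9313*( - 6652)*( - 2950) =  - 2^3*5^2*59^1*67^1*139^1 * 1663^1 = - 182752724200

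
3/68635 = 3/68635 = 0.00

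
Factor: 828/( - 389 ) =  - 2^2 * 3^2 * 23^1* 389^( - 1)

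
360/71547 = 120/23849 = 0.01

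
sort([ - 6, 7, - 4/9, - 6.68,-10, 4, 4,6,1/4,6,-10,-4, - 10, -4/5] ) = [ - 10, - 10, - 10, - 6.68, - 6, - 4, - 4/5 ,-4/9,1/4,4,4,6,6,  7]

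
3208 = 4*802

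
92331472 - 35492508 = 56838964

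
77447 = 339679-262232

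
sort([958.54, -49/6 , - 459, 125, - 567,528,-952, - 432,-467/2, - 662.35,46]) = [ - 952 , - 662.35, - 567, - 459 , - 432, - 467/2, - 49/6,46,125,528 , 958.54]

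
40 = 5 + 35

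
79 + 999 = 1078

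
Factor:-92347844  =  -2^2*23086961^1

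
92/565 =92/565 = 0.16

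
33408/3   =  11136 = 11136.00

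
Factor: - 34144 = -2^5 * 11^1*97^1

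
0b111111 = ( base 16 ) 3f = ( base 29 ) 25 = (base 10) 63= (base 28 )27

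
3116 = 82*38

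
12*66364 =796368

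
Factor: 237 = 3^1*79^1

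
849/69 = 283/23 = 12.30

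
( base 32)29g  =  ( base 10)2352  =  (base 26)3CC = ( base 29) 2N3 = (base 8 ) 4460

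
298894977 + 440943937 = 739838914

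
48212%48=20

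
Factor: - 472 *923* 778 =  - 2^4 * 13^1*59^1 * 71^1*389^1 = - 338940368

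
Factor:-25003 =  - 11^1  *  2273^1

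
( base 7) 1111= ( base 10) 400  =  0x190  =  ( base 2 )110010000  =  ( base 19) 121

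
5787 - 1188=4599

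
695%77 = 2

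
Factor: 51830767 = 53^1*431^1*2269^1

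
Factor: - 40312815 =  - 3^1*5^1*2687521^1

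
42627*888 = 37852776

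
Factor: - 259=  -  7^1*  37^1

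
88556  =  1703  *52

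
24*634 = 15216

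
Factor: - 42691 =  - 11^1 * 3881^1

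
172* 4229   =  727388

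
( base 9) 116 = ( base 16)60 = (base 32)30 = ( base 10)96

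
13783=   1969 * 7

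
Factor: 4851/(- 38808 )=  - 2^(-3 ) = - 1/8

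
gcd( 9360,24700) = 260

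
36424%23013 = 13411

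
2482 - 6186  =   - 3704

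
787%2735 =787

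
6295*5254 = 33073930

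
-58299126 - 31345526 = -89644652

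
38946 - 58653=-19707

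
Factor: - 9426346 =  - 2^1*89^1*52957^1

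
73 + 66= 139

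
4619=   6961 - 2342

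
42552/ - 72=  - 591/1  =  -  591.00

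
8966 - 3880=5086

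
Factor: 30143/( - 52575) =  - 43/75 = - 3^( - 1)* 5^( - 2 )*43^1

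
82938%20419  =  1262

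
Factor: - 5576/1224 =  -41/9 = - 3^( - 2)* 41^1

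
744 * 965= 717960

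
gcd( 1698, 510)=6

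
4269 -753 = 3516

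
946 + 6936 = 7882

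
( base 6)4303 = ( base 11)807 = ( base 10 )975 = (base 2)1111001111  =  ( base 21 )249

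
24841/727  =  34 + 123/727 = 34.17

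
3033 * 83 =251739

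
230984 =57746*4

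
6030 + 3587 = 9617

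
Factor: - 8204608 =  - 2^6*17^1*7541^1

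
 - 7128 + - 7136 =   -  14264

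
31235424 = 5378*5808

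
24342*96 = 2336832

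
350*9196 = 3218600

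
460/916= 115/229 = 0.50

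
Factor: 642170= 2^1*5^1 * 64217^1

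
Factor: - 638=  - 2^1 * 11^1*29^1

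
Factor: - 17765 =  - 5^1 * 11^1*17^1*19^1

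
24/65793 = 8/21931 = 0.00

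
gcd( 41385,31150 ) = 445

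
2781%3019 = 2781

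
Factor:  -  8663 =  - 8663^1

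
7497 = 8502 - 1005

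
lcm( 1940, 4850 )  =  9700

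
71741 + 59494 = 131235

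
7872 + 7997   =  15869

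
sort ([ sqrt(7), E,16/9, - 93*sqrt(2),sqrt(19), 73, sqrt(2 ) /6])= [ - 93*sqrt( 2 ),  sqrt(2) /6,16/9,  sqrt(7 ),E,sqrt (19), 73] 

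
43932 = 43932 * 1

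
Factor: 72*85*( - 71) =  - 2^3*3^2*5^1*17^1*71^1 = -  434520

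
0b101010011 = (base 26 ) D1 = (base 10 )339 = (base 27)cf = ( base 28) c3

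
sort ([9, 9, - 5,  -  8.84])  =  [ - 8.84,- 5, 9, 9 ]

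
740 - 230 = 510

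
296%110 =76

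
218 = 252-34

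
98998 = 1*98998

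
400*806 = 322400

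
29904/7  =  4272 = 4272.00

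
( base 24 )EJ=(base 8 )543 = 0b101100011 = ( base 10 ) 355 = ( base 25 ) e5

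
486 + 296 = 782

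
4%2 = 0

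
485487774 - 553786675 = - 68298901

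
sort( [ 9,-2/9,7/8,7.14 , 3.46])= [ - 2/9, 7/8, 3.46, 7.14,9 ]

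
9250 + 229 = 9479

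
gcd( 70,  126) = 14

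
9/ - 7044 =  - 3/2348 = -  0.00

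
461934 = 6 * 76989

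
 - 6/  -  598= 3/299=0.01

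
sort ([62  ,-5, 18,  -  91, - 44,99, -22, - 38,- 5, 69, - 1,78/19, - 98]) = [-98, - 91, - 44, - 38, - 22,-5, - 5, - 1,78/19,18,62,69 , 99] 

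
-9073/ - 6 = 1512 + 1/6 = 1512.17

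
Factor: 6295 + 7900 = 14195=5^1*17^1*167^1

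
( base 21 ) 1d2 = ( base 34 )L2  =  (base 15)32b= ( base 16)2CC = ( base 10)716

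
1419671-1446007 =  - 26336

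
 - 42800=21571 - 64371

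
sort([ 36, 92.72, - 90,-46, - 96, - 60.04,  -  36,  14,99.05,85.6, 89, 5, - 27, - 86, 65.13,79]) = [ - 96, - 90, - 86,-60.04 , - 46, - 36, - 27,5,14,36, 65.13, 79, 85.6, 89,92.72,99.05]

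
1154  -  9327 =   -  8173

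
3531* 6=21186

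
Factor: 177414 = 2^1*3^1*29569^1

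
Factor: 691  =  691^1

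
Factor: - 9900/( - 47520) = 2^( - 3)*3^(  -  1)*5^1 = 5/24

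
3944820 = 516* 7645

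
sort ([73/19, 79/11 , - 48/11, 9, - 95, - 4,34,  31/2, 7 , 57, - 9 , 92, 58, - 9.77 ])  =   [ - 95,-9.77, -9 , - 48/11, - 4 , 73/19,7, 79/11 , 9 , 31/2,34, 57, 58, 92 ] 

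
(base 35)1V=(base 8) 102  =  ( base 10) 66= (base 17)3F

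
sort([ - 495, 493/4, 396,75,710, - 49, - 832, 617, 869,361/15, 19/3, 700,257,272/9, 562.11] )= [ - 832, - 495, - 49, 19/3,361/15,272/9, 75,493/4, 257,  396, 562.11, 617, 700, 710 , 869] 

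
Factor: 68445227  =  37^1*967^1*1913^1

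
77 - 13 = 64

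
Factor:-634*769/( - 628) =2^( - 1)*157^( - 1 ) * 317^1 * 769^1 = 243773/314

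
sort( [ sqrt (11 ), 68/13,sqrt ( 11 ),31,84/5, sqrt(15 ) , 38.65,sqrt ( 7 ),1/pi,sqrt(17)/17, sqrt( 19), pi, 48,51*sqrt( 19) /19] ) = [ sqrt(17 ) /17,  1/pi, sqrt(7 ) , pi, sqrt(11 ), sqrt (11), sqrt (15),sqrt ( 19),68/13, 51*sqrt( 19 )/19,  84/5,31, 38.65, 48]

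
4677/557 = 8 + 221/557 = 8.40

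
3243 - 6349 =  - 3106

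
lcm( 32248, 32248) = 32248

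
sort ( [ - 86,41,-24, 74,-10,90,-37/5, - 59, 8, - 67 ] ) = [  -  86,-67,  -  59, - 24, - 10,- 37/5,8,41, 74,  90 ]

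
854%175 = 154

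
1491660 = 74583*20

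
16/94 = 8/47 = 0.17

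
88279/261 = 88279/261 = 338.23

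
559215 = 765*731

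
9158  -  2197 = 6961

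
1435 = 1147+288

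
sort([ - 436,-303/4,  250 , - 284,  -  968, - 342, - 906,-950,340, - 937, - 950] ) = [-968 ,  -  950, - 950, - 937,-906,-436,-342, - 284, - 303/4, 250,340]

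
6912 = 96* 72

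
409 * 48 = 19632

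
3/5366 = 3/5366 = 0.00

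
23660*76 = 1798160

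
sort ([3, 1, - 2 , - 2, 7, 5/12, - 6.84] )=[ - 6.84, - 2, - 2,  5/12,1,3, 7]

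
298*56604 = 16867992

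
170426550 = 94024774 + 76401776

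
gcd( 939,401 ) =1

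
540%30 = 0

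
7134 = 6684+450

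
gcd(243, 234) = 9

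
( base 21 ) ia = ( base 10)388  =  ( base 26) eo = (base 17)15e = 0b110000100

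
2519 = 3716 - 1197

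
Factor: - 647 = - 647^1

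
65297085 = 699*93415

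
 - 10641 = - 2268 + - 8373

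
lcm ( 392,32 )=1568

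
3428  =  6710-3282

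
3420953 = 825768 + 2595185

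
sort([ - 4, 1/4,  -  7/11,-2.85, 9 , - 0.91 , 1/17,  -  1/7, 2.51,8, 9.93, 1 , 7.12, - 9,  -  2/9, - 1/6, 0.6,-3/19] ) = [  -  9, - 4, - 2.85, - 0.91, - 7/11, - 2/9,  -  1/6, - 3/19,- 1/7,1/17, 1/4, 0.6, 1, 2.51, 7.12,8, 9, 9.93]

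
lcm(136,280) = 4760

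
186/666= 31/111 = 0.28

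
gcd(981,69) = 3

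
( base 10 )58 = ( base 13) 46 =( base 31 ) 1r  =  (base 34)1O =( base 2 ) 111010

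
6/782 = 3/391 =0.01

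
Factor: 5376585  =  3^1 * 5^1 * 53^1 * 6763^1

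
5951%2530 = 891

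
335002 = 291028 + 43974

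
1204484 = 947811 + 256673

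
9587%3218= 3151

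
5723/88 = 65 + 3/88 = 65.03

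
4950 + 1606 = 6556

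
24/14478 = 4/2413   =  0.00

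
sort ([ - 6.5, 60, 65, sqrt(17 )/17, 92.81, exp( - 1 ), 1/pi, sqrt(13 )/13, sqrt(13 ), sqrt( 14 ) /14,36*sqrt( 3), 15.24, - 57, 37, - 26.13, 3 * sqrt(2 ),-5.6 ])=[-57, - 26.13, - 6.5,-5.6, sqrt( 17)/17, sqrt(  14) /14, sqrt( 13 ) /13, 1/pi , exp(-1),sqrt( 13), 3*sqrt( 2), 15.24, 37, 60,36*sqrt( 3 ),65, 92.81] 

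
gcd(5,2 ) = 1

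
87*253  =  22011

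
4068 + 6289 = 10357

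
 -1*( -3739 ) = 3739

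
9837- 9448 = 389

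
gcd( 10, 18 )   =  2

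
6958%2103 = 649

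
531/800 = 531/800 = 0.66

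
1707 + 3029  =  4736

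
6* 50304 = 301824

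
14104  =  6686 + 7418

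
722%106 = 86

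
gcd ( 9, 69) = 3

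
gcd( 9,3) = 3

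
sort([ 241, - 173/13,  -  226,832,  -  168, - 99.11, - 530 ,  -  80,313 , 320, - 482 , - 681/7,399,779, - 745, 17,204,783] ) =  [ - 745, -530,  -  482, - 226, - 168, - 99.11, - 681/7, - 80,  -  173/13,17 , 204,241,313, 320, 399, 779, 783, 832 ]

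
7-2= 5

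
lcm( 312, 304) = 11856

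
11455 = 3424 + 8031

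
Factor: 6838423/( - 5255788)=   -  2^(-2) * 17^(-1 ) * 19^3*997^1*77291^(- 1)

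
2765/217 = 12 + 23/31 = 12.74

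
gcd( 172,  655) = 1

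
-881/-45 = 881/45 = 19.58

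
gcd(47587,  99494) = 1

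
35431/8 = 4428 + 7/8 = 4428.88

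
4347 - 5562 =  - 1215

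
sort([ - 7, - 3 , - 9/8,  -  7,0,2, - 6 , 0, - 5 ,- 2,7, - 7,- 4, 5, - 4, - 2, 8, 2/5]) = [ - 7 , - 7, - 7, - 6, - 5, - 4 , - 4, - 3, - 2 ,  -  2, - 9/8, 0,0,2/5, 2,  5 , 7, 8 ]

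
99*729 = 72171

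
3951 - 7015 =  - 3064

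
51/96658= 51/96658 = 0.00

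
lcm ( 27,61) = 1647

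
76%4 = 0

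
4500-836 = 3664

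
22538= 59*382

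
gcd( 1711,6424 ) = 1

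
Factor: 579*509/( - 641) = -3^1*193^1*509^1 * 641^( - 1 ) = - 294711/641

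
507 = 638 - 131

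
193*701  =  135293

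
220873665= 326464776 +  - 105591111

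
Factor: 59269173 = 3^1 * 317^1 * 62323^1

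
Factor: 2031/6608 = 2^(-4)*3^1*7^ (-1)* 59^( - 1)*677^1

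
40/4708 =10/1177=0.01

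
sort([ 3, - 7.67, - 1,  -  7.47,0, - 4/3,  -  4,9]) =[ - 7.67, - 7.47, - 4,  -  4/3,-1,0, 3 , 9] 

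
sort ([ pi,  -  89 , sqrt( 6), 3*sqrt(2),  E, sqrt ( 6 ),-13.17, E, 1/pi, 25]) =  [-89, - 13.17, 1/pi, sqrt( 6), sqrt( 6), E,E,pi,  3*sqrt( 2), 25]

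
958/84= 11+17/42 = 11.40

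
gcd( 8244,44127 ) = 9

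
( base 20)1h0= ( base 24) 16k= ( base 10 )740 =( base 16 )2E4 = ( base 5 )10430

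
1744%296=264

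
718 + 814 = 1532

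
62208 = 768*81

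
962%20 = 2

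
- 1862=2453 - 4315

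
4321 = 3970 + 351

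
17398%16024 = 1374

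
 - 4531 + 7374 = 2843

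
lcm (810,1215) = 2430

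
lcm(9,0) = 0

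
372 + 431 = 803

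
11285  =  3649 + 7636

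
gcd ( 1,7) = 1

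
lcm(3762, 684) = 7524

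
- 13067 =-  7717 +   -  5350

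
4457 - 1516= 2941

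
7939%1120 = 99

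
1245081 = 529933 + 715148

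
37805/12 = 3150 + 5/12 = 3150.42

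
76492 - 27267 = 49225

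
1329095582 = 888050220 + 441045362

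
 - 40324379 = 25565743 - 65890122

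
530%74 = 12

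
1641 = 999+642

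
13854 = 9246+4608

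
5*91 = 455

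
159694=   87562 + 72132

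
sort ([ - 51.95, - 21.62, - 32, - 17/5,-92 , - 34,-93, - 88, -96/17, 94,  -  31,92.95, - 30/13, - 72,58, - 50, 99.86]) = [-93 , - 92, - 88, - 72, - 51.95, - 50, - 34 , - 32, - 31, - 21.62, - 96/17 ,  -  17/5 , - 30/13, 58, 92.95,94, 99.86 ]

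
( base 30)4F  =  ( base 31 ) 4b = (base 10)135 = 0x87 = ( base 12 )B3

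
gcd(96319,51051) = 1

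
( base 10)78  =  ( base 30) 2I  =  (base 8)116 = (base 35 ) 28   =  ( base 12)66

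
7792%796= 628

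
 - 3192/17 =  - 3192/17 =-187.76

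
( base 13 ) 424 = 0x2c2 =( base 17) 279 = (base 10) 706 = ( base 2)1011000010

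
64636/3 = 64636/3 = 21545.33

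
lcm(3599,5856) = 345504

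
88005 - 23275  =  64730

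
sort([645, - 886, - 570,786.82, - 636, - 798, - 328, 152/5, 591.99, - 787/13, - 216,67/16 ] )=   [ - 886, - 798 , - 636, - 570, - 328, - 216,  -  787/13, 67/16,  152/5,591.99,  645,786.82] 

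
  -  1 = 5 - 6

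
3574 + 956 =4530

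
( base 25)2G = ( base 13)51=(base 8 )102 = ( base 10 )66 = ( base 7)123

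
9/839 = 9/839 =0.01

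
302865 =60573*5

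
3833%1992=1841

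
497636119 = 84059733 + 413576386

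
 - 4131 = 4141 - 8272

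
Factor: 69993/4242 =2^( - 1)*3^1*11^1  =  33/2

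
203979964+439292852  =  643272816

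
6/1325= 6/1325 = 0.00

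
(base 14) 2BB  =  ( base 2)1000101101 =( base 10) 557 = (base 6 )2325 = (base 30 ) IH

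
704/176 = 4 = 4.00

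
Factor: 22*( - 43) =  - 946 = -2^1*11^1*43^1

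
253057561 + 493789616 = 746847177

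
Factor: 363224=2^3*45403^1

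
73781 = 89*829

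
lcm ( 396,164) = 16236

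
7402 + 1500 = 8902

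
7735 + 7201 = 14936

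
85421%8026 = 5161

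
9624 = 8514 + 1110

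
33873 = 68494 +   -  34621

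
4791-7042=- 2251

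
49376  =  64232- 14856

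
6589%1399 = 993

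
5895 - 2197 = 3698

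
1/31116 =1/31116= 0.00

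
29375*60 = 1762500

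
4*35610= 142440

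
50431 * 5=252155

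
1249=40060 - 38811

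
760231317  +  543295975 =1303527292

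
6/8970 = 1/1495= 0.00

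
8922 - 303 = 8619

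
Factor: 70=2^1 * 5^1*7^1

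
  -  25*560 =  - 14000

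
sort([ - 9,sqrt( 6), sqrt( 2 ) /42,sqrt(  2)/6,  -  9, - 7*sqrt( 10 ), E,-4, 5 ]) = [-7 * sqrt( 10) , - 9, - 9, -4,sqrt( 2)/42 , sqrt( 2 ) /6, sqrt( 6 ),E , 5 ] 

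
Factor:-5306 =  - 2^1*7^1*379^1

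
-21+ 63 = 42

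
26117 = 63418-37301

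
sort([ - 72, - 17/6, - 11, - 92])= [- 92, - 72,-11, - 17/6]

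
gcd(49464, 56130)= 6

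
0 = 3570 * 0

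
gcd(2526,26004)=6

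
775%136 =95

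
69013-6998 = 62015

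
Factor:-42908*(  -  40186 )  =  2^3*17^1*71^1*283^1*631^1 = 1724300888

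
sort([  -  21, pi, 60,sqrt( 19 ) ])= [ - 21,  pi,sqrt(19 ), 60]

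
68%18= 14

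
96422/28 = 48211/14 = 3443.64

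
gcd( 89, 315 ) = 1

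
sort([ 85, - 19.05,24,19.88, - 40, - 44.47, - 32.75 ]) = [  -  44.47,-40, - 32.75, - 19.05,  19.88, 24,85]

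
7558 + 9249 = 16807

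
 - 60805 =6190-66995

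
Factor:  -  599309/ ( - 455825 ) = 5^( - 2 ) * 18233^(- 1 )*599309^1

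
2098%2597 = 2098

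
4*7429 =29716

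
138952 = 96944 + 42008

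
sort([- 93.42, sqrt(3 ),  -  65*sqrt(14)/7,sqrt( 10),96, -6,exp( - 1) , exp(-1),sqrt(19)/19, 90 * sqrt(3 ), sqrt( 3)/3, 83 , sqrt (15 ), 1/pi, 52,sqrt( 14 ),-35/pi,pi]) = [ - 93.42,- 65*sqrt( 14 )/7, - 35/pi, - 6, sqrt(19)/19,1/pi,  exp ( - 1 ),exp( - 1), sqrt(3)/3,sqrt( 3 ), pi, sqrt(10), sqrt(14 ),sqrt(15 ),52,83, 96,90*sqrt ( 3 )]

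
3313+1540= 4853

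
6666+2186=8852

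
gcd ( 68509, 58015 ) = 1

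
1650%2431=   1650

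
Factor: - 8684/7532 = -7^(  -  1)*13^1*167^1 * 269^(-1 ) = - 2171/1883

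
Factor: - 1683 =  - 3^2*11^1* 17^1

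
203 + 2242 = 2445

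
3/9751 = 3/9751 = 0.00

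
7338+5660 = 12998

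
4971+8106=13077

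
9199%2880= 559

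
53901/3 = 17967=   17967.00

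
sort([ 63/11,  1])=[ 1,63/11]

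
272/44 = 6 + 2/11 = 6.18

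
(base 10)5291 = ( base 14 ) 1cdd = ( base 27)76q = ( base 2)1010010101011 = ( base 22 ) akb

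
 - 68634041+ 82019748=13385707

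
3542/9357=3542/9357 =0.38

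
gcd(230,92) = 46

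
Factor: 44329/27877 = 97/61 = 61^( - 1 )*97^1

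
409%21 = 10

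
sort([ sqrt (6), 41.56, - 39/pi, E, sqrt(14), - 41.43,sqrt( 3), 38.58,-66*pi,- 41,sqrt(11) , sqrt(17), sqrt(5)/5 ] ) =[ - 66*pi, - 41.43, - 41,-39/pi,sqrt(5)/5,sqrt(3 ), sqrt(6), E, sqrt( 11), sqrt (14 ), sqrt( 17), 38.58, 41.56 ] 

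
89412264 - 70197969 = 19214295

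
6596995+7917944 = 14514939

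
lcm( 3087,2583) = 126567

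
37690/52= 724  +  21/26 = 724.81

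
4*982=3928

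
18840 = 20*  942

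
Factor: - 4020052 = -2^2*1005013^1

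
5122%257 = 239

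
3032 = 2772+260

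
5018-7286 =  -2268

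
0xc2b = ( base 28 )3R7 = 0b110000101011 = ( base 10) 3115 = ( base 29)3kc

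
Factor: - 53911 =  - 11^1*13^2*29^1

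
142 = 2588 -2446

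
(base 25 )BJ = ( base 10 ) 294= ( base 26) b8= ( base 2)100100110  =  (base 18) g6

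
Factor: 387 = 3^2*43^1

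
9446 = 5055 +4391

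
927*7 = 6489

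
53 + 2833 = 2886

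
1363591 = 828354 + 535237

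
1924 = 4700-2776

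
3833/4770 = 3833/4770= 0.80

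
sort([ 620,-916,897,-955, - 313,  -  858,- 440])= [ - 955,-916,-858, - 440, -313,620, 897] 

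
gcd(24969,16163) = 7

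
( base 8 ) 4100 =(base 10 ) 2112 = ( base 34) 1S4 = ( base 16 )840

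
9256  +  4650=13906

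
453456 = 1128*402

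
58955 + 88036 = 146991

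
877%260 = 97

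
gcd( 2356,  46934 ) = 62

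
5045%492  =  125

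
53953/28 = 1926 + 25/28=1926.89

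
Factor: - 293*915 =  - 268095=-3^1*5^1 * 61^1 * 293^1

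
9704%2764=1412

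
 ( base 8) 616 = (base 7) 1106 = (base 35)bd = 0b110001110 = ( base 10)398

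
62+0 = 62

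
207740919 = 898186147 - 690445228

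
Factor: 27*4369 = 3^3*17^1*257^1 = 117963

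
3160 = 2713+447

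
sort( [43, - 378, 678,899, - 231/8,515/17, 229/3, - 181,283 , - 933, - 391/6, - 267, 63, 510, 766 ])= [-933, - 378, - 267, - 181, - 391/6, - 231/8,515/17,43,63, 229/3,283,  510,678,766,899 ]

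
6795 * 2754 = 18713430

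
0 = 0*993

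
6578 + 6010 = 12588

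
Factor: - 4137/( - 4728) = 7/8  =  2^( - 3 )*7^1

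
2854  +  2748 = 5602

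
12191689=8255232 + 3936457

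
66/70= 33/35 = 0.94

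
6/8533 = 6/8533 = 0.00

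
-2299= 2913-5212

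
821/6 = 821/6 = 136.83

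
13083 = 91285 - 78202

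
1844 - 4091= - 2247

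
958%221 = 74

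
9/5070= 3/1690 = 0.00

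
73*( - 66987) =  - 4890051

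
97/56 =1 + 41/56 = 1.73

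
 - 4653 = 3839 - 8492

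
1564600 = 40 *39115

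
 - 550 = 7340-7890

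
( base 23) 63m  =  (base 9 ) 4427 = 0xCC1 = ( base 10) 3265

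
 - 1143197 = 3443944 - 4587141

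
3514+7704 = 11218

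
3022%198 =52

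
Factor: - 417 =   -  3^1  *  139^1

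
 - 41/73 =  - 1+32/73 = - 0.56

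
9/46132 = 9/46132 = 0.00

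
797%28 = 13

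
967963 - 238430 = 729533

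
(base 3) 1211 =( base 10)49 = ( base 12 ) 41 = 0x31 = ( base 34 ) 1f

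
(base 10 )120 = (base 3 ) 11110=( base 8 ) 170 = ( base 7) 231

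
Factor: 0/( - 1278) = 0^1  =  0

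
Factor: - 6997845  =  - 3^1 * 5^1*29^1* 16087^1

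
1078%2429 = 1078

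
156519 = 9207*17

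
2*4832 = 9664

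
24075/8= 24075/8= 3009.38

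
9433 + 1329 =10762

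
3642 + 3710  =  7352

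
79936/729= 79936/729 = 109.65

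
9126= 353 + 8773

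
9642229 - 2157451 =7484778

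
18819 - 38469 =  - 19650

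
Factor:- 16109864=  - 2^3 * 43^1*46831^1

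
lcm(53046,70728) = 212184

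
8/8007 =8/8007= 0.00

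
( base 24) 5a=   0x82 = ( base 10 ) 130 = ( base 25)55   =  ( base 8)202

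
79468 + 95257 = 174725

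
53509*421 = 22527289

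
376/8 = 47 = 47.00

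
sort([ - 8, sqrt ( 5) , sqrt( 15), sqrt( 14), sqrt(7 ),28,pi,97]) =[  -  8 , sqrt( 5), sqrt(7), pi, sqrt(14),  sqrt( 15),28, 97] 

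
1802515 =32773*55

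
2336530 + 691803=3028333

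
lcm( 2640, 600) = 13200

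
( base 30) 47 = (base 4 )1333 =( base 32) 3V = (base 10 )127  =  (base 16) 7F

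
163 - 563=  - 400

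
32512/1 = 32512 = 32512.00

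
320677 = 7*45811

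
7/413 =1/59=0.02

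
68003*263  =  17884789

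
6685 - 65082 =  - 58397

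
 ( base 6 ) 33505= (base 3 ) 20110212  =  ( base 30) 57B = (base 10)4721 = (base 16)1271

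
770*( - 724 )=- 557480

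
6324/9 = 2108/3 = 702.67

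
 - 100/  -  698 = 50/349 = 0.14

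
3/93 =1/31=0.03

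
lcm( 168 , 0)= 0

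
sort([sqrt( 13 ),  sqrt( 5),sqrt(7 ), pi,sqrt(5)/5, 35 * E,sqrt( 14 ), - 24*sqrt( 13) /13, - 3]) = [-24 * sqrt( 13 )/13 , - 3,sqrt(5 ) /5, sqrt (5 ), sqrt(7 ), pi, sqrt(13 ), sqrt( 14 ), 35*E]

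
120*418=50160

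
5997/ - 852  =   - 8 +273/284 = - 7.04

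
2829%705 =9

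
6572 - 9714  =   - 3142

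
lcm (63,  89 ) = 5607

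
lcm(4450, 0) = 0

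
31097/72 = 431+65/72 = 431.90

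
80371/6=13395 + 1/6 = 13395.17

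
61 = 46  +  15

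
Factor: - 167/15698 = -1/94 = -  2^( - 1 )*47^ ( -1 ) 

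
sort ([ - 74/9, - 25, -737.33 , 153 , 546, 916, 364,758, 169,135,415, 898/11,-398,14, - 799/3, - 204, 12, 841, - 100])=[  -  737.33  , - 398, - 799/3, - 204, - 100,- 25, - 74/9 , 12,14,898/11,135, 153,169,364,415, 546,758,841 , 916 ]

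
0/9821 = 0 = 0.00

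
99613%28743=13384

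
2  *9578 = 19156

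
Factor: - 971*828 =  - 2^2*3^2*23^1 * 971^1 = - 803988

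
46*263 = 12098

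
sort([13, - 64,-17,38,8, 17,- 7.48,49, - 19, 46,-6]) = [ - 64, - 19 ,-17  ,-7.48, - 6, 8,13,  17, 38,46,49 ] 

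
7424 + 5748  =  13172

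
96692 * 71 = 6865132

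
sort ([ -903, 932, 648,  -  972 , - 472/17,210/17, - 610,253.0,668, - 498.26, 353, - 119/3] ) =[ - 972 , - 903, - 610, - 498.26, - 119/3,-472/17,210/17,253.0,353, 648, 668, 932 ]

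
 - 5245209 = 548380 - 5793589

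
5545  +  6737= 12282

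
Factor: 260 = 2^2*5^1 * 13^1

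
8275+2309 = 10584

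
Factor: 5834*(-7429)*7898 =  - 2^2 * 11^1*17^1 * 19^1*23^1*359^1*2917^1 = -342305527828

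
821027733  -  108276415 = 712751318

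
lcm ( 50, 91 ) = 4550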